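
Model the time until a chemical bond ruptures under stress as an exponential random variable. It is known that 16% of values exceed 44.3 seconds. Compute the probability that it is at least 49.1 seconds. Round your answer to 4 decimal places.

e^(−λ·44.3) = 0.16 ⇒ λ = −ln(0.16)/44.3 = 0.0413675.
P(X > 49.1) = e^(−0.0413675·49.1) = e^(−2.0311) ≈ 0.1312.

0.1312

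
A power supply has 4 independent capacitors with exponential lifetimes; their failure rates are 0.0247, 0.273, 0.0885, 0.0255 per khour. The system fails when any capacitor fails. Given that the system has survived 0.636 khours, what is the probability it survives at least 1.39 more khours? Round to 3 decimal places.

Time to first failure ~ Exp(Σλ) with Σλ = 0.4117.
By memorylessness, P(T > 0.636+1.39 | T > 0.636) = P(T > 1.39) = e^(−0.4117·1.39) ≈ 0.564.

0.564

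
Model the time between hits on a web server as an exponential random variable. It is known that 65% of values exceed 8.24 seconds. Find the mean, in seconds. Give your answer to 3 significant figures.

19.1

e^(−λ·8.24) = 0.65 ⇒ λ = −ln(0.65)/8.24 = 0.0522795.
Mean = 1/λ = 19.128 seconds.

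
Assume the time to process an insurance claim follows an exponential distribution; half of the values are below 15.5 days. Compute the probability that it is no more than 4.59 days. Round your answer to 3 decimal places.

0.186

For an exponential, median = ln(2)/λ, so λ = ln 2 / 15.5 = 0.0447192 per day.
P(X ≤ 4.59) = 1 − e^(−λ·4.59) = 1 − e^(−0.20526) ≈ 0.186.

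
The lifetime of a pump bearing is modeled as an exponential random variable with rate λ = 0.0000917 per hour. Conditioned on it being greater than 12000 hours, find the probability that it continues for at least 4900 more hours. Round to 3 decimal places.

0.638

P(X > s+t | X > s) = e^(−λ(s+t))/e^(−λs) = e^(−λt), independent of s = 12000.
P(X > 4900) = e^(−0.44933) ≈ 0.638.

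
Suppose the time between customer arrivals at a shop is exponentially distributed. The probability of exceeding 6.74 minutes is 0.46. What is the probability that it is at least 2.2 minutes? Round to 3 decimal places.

0.776

e^(−λ·6.74) = 0.46 ⇒ λ = −ln(0.46)/6.74 = 0.115212.
P(X > 2.2) = e^(−0.115212·2.2) = e^(−0.25347) ≈ 0.776.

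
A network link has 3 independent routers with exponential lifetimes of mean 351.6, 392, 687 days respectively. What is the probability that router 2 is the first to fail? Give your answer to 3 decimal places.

0.372

Rates: λ_i = 1/mean_i → 0.00284414, 0.00255102, 0.0014556; Σλ = 0.00685077.
P(router 2 first) = λ_2/Σλ = 0.00255102/0.00685077 ≈ 0.372.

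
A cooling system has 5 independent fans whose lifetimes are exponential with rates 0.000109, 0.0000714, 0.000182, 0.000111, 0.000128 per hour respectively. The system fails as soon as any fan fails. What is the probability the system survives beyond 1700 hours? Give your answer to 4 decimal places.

The time to first failure is exponential with rate Σλ = 0.000109 + 0.0000714 + 0.000182 + 0.000111 + 0.000128 = 0.0006014.
P(min > 1700) = e^(−0.0006014·1700) = e^(−1.0224) ≈ 0.3597.

0.3597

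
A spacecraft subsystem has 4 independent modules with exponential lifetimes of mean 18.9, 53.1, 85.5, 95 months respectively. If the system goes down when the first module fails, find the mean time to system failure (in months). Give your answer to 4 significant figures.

10.64

The first failure time is exponential with rate Σλ_i = 1/18.9 + 1/53.1 + 1/85.5 + 1/95 = 0.0939647 per month.
E[min] = 1/Σλ = 1/0.0939647 = 10.6423 months.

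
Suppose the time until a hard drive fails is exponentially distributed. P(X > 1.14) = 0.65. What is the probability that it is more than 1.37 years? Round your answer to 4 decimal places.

0.5959

e^(−λ·1.14) = 0.65 ⇒ λ = −ln(0.65)/1.14 = 0.37788.
P(X > 1.37) = e^(−0.37788·1.37) = e^(−0.5177) ≈ 0.5959.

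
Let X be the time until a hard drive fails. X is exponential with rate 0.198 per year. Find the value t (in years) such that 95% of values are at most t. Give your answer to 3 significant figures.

Set 1 − e^(−λt) = 0.95, so t = −ln(0.05)/λ = 2.9957/0.198 ≈ 15.13 years.

15.1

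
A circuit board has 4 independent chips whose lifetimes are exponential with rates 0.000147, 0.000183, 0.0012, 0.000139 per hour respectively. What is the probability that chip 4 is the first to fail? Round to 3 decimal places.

0.083

The time to first failure is exponential with rate Σλ = 0.000147 + 0.000183 + 0.0012 + 0.000139 = 0.001669.
P(chip 4 first) = λ_4/Σλ = 0.000139/0.001669 ≈ 0.083.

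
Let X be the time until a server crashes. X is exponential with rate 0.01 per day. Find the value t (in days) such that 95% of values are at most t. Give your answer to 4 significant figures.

299.6

Set 1 − e^(−λt) = 0.95, so t = −ln(0.05)/λ = 2.9957/0.01 ≈ 299.573 days.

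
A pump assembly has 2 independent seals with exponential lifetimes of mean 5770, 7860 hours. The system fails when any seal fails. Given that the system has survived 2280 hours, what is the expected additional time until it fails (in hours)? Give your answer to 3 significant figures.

First-failure rate Σλ = 1/5770 + 1/7860 = 0.000300537.
By memorylessness the expected residual is 1/Σλ = 3327.38 hours, regardless of the 2280 already elapsed.

3330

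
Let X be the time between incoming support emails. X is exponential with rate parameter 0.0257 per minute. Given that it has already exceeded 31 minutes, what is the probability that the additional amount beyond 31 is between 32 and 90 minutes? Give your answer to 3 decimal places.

0.340

Memoryless: the residual past 31 is again Exp(λ).
P(32 < residual < 90) = e^(−λ·32) − e^(−λ·90) = 0.43938 − 0.09896 ≈ 0.340.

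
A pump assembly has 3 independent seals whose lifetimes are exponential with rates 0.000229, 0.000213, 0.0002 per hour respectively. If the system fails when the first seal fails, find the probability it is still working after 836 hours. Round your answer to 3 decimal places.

0.585

The time to first failure is exponential with rate Σλ = 0.000229 + 0.000213 + 0.0002 = 0.000642.
P(min > 836) = e^(−0.000642·836) = e^(−0.53671) ≈ 0.585.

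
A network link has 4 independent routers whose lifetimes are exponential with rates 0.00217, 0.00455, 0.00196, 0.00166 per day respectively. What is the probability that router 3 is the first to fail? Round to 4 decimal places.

0.1896

The time to first failure is exponential with rate Σλ = 0.00217 + 0.00455 + 0.00196 + 0.00166 = 0.01034.
P(router 3 first) = λ_3/Σλ = 0.00196/0.01034 ≈ 0.1896.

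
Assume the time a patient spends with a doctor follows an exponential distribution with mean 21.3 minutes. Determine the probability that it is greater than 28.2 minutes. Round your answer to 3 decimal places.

0.266

The rate is λ = 1/21.3 = 0.0469484 per minute.
P(X > 28.2) = e^(−λ·28.2) = e^(−1.3239) ≈ 0.266.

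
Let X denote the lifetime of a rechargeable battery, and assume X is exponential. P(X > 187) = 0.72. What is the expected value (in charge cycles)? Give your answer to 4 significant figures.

569.2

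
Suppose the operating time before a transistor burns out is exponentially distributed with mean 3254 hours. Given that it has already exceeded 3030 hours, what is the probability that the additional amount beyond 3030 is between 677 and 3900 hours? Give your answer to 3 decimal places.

0.511

The rate is λ = 1/3254 = 0.000307314 per hour.
Memoryless: the residual past 3030 is again Exp(λ).
P(677 < residual < 3900) = e^(−λ·677) − e^(−λ·3900) = 0.81217 − 0.30164 ≈ 0.511.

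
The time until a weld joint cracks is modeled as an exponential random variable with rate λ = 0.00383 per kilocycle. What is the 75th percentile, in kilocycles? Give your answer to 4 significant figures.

Set 1 − e^(−λt) = 0.75, so t = −ln(0.25)/λ = 1.3863/0.00383 ≈ 361.957 kilocycles.

362.0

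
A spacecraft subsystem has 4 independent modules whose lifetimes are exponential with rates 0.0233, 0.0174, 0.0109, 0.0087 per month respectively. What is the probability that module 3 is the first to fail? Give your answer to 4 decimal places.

The time to first failure is exponential with rate Σλ = 0.0233 + 0.0174 + 0.0109 + 0.0087 = 0.0603.
P(module 3 first) = λ_3/Σλ = 0.0109/0.0603 ≈ 0.1808.

0.1808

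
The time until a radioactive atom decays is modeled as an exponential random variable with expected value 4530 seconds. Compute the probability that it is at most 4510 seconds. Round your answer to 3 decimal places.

The rate is λ = 1/4530 = 0.000220751 per second.
P(X ≤ 4510) = 1 − e^(−λ·4510) = 1 − e^(−0.99558) ≈ 0.630.

0.630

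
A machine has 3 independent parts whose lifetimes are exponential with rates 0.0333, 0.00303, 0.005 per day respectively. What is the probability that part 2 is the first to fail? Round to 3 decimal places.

0.073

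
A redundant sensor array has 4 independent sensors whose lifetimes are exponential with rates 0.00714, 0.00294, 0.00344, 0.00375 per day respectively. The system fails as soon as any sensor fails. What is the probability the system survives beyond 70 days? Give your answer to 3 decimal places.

0.299

The time to first failure is exponential with rate Σλ = 0.00714 + 0.00294 + 0.00344 + 0.00375 = 0.01727.
P(min > 70) = e^(−0.01727·70) = e^(−1.2089) ≈ 0.299.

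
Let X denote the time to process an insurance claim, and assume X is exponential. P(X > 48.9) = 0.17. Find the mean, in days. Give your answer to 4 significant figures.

e^(−λ·48.9) = 0.17 ⇒ λ = −ln(0.17)/48.9 = 0.0362363.
Mean = 1/λ = 27.5966 days.

27.60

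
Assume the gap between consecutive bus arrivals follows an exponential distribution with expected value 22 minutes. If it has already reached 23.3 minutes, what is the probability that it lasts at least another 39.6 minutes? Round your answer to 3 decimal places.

0.165

The rate is λ = 1/22 = 0.0454545 per minute.
The exponential is memoryless, so the remaining time is again Exp(λ): the condition X > 23.3 is irrelevant.
P(X > 39.6) = e^(−1.8) ≈ 0.165.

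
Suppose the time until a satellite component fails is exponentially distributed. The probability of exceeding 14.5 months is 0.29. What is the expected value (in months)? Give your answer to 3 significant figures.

11.7

e^(−λ·14.5) = 0.29 ⇒ λ = −ln(0.29)/14.5 = 0.0853706.
Mean = 1/λ = 11.7136 months.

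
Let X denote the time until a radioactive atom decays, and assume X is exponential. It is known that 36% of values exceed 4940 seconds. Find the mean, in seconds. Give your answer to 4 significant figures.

e^(−λ·4940) = 0.36 ⇒ λ = −ln(0.36)/4940 = 0.000206812.
Mean = 1/λ = 4835.31 seconds.

4835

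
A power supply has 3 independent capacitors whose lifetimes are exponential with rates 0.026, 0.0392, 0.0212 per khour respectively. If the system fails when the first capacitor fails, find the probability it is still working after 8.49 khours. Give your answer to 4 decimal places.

The time to first failure is exponential with rate Σλ = 0.026 + 0.0392 + 0.0212 = 0.0864.
P(min > 8.49) = e^(−0.0864·8.49) = e^(−0.73354) ≈ 0.4802.

0.4802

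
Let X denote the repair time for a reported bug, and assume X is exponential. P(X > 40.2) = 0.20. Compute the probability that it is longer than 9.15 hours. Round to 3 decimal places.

0.693

e^(−λ·40.2) = 0.20 ⇒ λ = −ln(0.20)/40.2 = 0.0400358.
P(X > 9.15) = e^(−0.0400358·9.15) = e^(−0.36633) ≈ 0.693.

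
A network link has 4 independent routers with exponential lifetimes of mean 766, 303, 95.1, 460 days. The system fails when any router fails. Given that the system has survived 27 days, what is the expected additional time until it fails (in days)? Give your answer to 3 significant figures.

57.8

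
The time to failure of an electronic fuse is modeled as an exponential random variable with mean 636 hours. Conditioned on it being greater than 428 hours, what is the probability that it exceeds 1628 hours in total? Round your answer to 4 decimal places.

The rate is λ = 1/636 = 0.00157233 per hour.
P(X > s+t | X > s) = e^(−λ(s+t))/e^(−λs) = e^(−λt), independent of s = 428.
P(X > 1200) = e^(−1.8868) ≈ 0.1516.

0.1516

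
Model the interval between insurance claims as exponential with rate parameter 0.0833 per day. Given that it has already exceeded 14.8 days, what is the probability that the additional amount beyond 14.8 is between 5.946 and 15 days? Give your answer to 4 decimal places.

0.3227

Memoryless: the residual past 14.8 is again Exp(λ).
P(5.946 < residual < 15) = e^(−λ·5.946) − e^(−λ·15) = 0.60939 − 0.28665 ≈ 0.3227.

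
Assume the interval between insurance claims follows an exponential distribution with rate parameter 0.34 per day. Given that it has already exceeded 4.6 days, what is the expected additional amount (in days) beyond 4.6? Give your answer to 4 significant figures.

2.941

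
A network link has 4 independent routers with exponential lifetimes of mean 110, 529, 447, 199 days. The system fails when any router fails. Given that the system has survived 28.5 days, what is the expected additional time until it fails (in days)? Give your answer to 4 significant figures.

54.81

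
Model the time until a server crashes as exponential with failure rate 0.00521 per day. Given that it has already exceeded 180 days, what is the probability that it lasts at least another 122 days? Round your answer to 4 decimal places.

0.5296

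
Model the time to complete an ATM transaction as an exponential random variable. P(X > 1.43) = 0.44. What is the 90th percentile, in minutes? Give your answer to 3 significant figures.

4.01

e^(−λ·1.43) = 0.44 ⇒ λ = −ln(0.44)/1.43 = 0.574112.
90th percentile: 1 − e^(−λt) = 0.9, t = −ln(0.1)/λ = 4.01069 minutes.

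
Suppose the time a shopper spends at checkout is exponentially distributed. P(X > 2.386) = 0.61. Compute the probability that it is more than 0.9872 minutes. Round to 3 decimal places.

e^(−λ·2.386) = 0.61 ⇒ λ = −ln(0.61)/2.386 = 0.207165.
P(X > 0.9872) = e^(−0.207165·0.9872) = e^(−0.20451) ≈ 0.815.

0.815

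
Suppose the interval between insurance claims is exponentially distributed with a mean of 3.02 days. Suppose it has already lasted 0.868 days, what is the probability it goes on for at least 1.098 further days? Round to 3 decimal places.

The rate is λ = 1/3.02 = 0.331126 per day.
By the memoryless property, P(X > 0.868+1.098 | X > 0.868) = P(X > 1.098).
P(X > 1.098) = e^(−0.36358) ≈ 0.695.

0.695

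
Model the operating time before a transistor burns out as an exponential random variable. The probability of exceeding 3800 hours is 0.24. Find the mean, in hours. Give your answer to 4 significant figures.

2663

e^(−λ·3800) = 0.24 ⇒ λ = −ln(0.24)/3800 = 0.000375557.
Mean = 1/λ = 2662.71 hours.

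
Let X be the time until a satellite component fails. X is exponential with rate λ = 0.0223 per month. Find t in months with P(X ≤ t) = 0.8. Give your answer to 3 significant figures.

Set 1 − e^(−λt) = 0.8, so t = −ln(0.2)/λ = 1.6094/0.0223 ≈ 72.1721 months.

72.2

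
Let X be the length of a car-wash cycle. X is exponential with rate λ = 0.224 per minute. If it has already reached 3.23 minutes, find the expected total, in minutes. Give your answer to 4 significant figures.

7.694

By memorylessness, E[X | X > 3.23] = 3.23 + 1/λ = 3.23 + 4.46429 = 7.69429 minutes.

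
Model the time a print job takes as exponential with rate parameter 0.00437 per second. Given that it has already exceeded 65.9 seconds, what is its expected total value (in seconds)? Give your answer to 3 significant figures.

295

By memorylessness, E[X | X > 65.9] = 65.9 + 1/λ = 65.9 + 228.833 = 294.733 seconds.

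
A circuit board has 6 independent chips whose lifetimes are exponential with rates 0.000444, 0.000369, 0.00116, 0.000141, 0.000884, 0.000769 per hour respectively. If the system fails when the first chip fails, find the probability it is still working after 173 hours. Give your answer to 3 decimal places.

The time to first failure is exponential with rate Σλ = 0.000444 + 0.000369 + 0.00116 + 0.000141 + 0.000884 + 0.000769 = 0.003767.
P(min > 173) = e^(−0.003767·173) = e^(−0.65169) ≈ 0.521.

0.521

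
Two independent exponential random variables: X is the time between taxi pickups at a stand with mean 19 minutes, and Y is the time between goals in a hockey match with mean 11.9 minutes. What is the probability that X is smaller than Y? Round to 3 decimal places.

λ_1 = 1/19 = 0.0526316, λ_2 = 1/11.9 = 0.0840336.
For independent exponentials, P(X < Y) = λ_1/(λ_1+λ_2) = 0.0526316/0.136665 ≈ 0.385.

0.385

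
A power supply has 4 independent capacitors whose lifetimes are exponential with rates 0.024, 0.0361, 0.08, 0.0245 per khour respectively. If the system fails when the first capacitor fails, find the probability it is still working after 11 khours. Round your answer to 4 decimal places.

0.1636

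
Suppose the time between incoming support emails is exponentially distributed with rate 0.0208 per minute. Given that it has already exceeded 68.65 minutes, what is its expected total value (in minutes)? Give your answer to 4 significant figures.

By memorylessness, E[X | X > 68.65] = 68.65 + 1/λ = 68.65 + 48.0769 = 116.727 minutes.

116.7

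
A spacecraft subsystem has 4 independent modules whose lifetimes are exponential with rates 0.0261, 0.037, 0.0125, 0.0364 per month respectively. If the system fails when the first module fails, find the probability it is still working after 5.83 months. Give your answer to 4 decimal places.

The time to first failure is exponential with rate Σλ = 0.0261 + 0.037 + 0.0125 + 0.0364 = 0.112.
P(min > 5.83) = e^(−0.112·5.83) = e^(−0.65296) ≈ 0.5205.

0.5205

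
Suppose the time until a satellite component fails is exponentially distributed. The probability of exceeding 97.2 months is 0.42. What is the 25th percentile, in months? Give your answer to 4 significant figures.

32.23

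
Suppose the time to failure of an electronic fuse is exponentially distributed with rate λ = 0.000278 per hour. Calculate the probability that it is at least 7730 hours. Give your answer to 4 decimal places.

0.1166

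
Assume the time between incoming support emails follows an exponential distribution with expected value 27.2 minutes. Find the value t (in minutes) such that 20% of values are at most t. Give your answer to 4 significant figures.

6.070

The rate is λ = 1/27.2 = 0.0367647 per minute.
Set 1 − e^(−λt) = 0.2, so t = −ln(0.8)/λ = 0.22314/0.0367647 ≈ 6.0695 minutes.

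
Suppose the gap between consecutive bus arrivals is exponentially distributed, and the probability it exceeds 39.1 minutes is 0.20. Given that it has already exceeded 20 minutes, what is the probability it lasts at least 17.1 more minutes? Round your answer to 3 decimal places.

From e^(−λ·39.1) = 0.20, λ = −ln(0.20)/39.1 = 0.0411621.
Memoryless: P(X > 20+17.1 | X > 20) = P(X > 17.1) = e^(−0.0411621·17.1) ≈ 0.495.

0.495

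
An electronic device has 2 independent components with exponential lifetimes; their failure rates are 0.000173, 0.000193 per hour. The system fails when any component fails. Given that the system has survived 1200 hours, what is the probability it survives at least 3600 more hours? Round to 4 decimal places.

Time to first failure ~ Exp(Σλ) with Σλ = 0.000366.
By memorylessness, P(T > 1200+3600 | T > 1200) = P(T > 3600) = e^(−0.000366·3600) ≈ 0.2678.

0.2678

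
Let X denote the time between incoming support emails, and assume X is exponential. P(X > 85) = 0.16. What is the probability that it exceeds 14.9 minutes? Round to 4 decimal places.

0.7252

e^(−λ·85) = 0.16 ⇒ λ = −ln(0.16)/85 = 0.0215598.
P(X > 14.9) = e^(−0.0215598·14.9) = e^(−0.32124) ≈ 0.7252.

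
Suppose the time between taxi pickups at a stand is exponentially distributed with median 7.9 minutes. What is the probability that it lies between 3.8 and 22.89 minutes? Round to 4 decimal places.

For an exponential, median = ln(2)/λ, so λ = ln 2 / 7.9 = 0.0877401 per minute.
P(3.8 < X < 22.89) = e^(−λ·3.8) − e^(−λ·22.89) = 0.71647 − 0.13421 ≈ 0.5823.

0.5823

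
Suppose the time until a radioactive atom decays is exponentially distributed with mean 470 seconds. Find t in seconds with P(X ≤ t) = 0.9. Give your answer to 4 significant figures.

The rate is λ = 1/470 = 0.00212766 per second.
Set 1 − e^(−λt) = 0.9, so t = −ln(0.1)/λ = 2.3026/0.00212766 ≈ 1082.21 seconds.

1082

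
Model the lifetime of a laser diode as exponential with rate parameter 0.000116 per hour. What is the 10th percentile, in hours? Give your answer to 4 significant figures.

908.3

Set 1 − e^(−λt) = 0.1, so t = −ln(0.9)/λ = 0.10536/0.000116 ≈ 908.28 hours.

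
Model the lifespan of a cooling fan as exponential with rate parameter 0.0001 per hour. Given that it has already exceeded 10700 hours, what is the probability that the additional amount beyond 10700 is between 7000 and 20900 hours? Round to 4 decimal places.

0.3729

Memoryless: the residual past 10700 is again Exp(λ).
P(7000 < residual < 20900) = e^(−λ·7000) − e^(−λ·20900) = 0.49659 − 0.12369 ≈ 0.3729.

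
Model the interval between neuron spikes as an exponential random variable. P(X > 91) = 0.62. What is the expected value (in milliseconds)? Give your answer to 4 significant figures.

e^(−λ·91) = 0.62 ⇒ λ = −ln(0.62)/91 = 0.00525314.
Mean = 1/λ = 190.362 milliseconds.

190.4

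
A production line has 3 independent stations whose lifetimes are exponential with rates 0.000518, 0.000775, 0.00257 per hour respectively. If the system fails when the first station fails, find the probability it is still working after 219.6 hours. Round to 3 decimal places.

0.428

The time to first failure is exponential with rate Σλ = 0.000518 + 0.000775 + 0.00257 = 0.003863.
P(min > 219.6) = e^(−0.003863·219.6) = e^(−0.84831) ≈ 0.428.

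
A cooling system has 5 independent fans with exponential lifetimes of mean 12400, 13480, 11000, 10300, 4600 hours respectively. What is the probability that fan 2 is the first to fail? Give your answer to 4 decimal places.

Rates: λ_i = 1/mean_i → 0.0000806452, 0.000074184, 0.0000909091, 0.0000970874, 0.000217391; Σλ = 0.000560217.
P(fan 2 first) = λ_2/Σλ = 0.000074184/0.000560217 ≈ 0.1324.

0.1324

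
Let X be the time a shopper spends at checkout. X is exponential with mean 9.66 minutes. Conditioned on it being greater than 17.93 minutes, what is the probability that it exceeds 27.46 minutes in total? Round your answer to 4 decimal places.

The rate is λ = 1/9.66 = 0.10352 per minute.
By the memoryless property, P(X > 17.93+9.53 | X > 17.93) = P(X > 9.53).
P(X > 9.53) = e^(−0.98654) ≈ 0.3729.

0.3729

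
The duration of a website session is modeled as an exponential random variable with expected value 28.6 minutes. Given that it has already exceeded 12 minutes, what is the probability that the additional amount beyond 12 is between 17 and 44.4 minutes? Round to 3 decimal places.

0.340

The rate is λ = 1/28.6 = 0.034965 per minute.
Memoryless: the residual past 12 is again Exp(λ).
P(17 < residual < 44.4) = e^(−λ·17) − e^(−λ·44.4) = 0.55189 − 0.21173 ≈ 0.340.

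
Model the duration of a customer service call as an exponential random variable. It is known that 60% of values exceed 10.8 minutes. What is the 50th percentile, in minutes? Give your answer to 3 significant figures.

14.7

e^(−λ·10.8) = 0.60 ⇒ λ = −ln(0.60)/10.8 = 0.0472987.
50th percentile: 1 − e^(−λt) = 0.5, t = −ln(0.5)/λ = 14.6547 minutes.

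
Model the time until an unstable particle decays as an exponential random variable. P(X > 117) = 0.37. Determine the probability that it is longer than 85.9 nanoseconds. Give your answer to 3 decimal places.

e^(−λ·117) = 0.37 ⇒ λ = −ln(0.37)/117 = 0.00849788.
P(X > 85.9) = e^(−0.00849788·85.9) = e^(−0.72997) ≈ 0.482.

0.482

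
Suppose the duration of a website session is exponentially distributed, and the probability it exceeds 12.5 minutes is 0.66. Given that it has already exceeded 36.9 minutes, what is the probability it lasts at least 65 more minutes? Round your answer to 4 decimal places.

From e^(−λ·12.5) = 0.66, λ = −ln(0.66)/12.5 = 0.0332412.
Memoryless: P(X > 36.9+65 | X > 36.9) = P(X > 65) = e^(−0.0332412·65) ≈ 0.1152.

0.1152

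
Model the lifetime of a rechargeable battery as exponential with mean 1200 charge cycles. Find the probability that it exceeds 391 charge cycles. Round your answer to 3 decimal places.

0.722

The rate is λ = 1/1200 = 0.000833333 per charge cycle.
P(X > 391) = e^(−λ·391) = e^(−0.32583) ≈ 0.722.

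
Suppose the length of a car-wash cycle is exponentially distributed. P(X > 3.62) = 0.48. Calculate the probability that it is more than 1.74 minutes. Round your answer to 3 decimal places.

0.703

e^(−λ·3.62) = 0.48 ⇒ λ = −ln(0.48)/3.62 = 0.202754.
P(X > 1.74) = e^(−0.202754·1.74) = e^(−0.35279) ≈ 0.703.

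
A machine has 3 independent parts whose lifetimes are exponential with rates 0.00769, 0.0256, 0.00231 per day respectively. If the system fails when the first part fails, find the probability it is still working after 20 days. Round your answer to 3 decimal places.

0.491

The time to first failure is exponential with rate Σλ = 0.00769 + 0.0256 + 0.00231 = 0.0356.
P(min > 20) = e^(−0.0356·20) = e^(−0.712) ≈ 0.491.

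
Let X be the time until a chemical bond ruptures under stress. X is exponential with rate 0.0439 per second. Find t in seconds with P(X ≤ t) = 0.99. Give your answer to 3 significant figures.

105

Set 1 − e^(−λt) = 0.99, so t = −ln(0.01)/λ = 4.6052/0.0439 ≈ 104.901 seconds.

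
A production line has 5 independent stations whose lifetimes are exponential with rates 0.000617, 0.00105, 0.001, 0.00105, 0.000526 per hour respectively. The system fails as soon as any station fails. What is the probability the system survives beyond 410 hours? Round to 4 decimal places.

0.1756

The time to first failure is exponential with rate Σλ = 0.000617 + 0.00105 + 0.001 + 0.00105 + 0.000526 = 0.004243.
P(min > 410) = e^(−0.004243·410) = e^(−1.7396) ≈ 0.1756.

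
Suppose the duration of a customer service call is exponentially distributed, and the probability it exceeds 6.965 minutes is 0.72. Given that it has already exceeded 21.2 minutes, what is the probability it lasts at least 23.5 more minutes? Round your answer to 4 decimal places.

From e^(−λ·6.965) = 0.72, λ = −ln(0.72)/6.965 = 0.047165.
Memoryless: P(X > 21.2+23.5 | X > 21.2) = P(X > 23.5) = e^(−0.047165·23.5) ≈ 0.3301.

0.3301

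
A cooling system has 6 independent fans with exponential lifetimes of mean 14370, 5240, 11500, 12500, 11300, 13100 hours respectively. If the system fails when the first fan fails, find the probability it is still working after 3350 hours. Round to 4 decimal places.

0.1375

The first failure time is exponential with rate Σλ_i = 1/14370 + 1/5240 + 1/11500 + 1/12500 + 1/11300 + 1/13100 = 0.000592217 per hour.
P(min > 3350) = e^(−0.000592217·3350) = e^(−1.9839) ≈ 0.1375.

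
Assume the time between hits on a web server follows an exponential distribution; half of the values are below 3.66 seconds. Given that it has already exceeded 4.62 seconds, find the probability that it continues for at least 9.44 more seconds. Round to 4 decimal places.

0.1673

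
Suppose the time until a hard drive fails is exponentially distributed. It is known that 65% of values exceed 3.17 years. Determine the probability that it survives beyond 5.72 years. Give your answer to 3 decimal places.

e^(−λ·3.17) = 0.65 ⇒ λ = −ln(0.65)/3.17 = 0.135894.
P(X > 5.72) = e^(−0.135894·5.72) = e^(−0.77731) ≈ 0.460.

0.460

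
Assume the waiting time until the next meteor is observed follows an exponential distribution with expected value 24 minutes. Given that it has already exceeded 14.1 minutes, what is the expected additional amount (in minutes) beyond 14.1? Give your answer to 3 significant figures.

24.0

The rate is λ = 1/24 = 0.0416667 per minute.
By memorylessness, the remaining amount past any threshold is again Exp(λ) with mean 1/λ = 24 minutes.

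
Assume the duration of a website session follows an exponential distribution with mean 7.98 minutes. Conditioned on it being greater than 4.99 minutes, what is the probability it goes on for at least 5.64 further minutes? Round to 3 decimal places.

0.493

The rate is λ = 1/7.98 = 0.125313 per minute.
By the memoryless property, P(X > 4.99+5.64 | X > 4.99) = P(X > 5.64).
P(X > 5.64) = e^(−0.70677) ≈ 0.493.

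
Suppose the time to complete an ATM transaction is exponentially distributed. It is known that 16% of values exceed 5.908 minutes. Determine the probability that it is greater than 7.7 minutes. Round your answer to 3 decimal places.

0.092

e^(−λ·5.908) = 0.16 ⇒ λ = −ln(0.16)/5.908 = 0.310186.
P(X > 7.7) = e^(−0.310186·7.7) = e^(−2.3884) ≈ 0.092.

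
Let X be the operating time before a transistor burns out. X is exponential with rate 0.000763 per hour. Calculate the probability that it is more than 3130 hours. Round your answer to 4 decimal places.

P(X > 3130) = e^(−λ·3130) = e^(−2.3882) ≈ 0.0918.

0.0918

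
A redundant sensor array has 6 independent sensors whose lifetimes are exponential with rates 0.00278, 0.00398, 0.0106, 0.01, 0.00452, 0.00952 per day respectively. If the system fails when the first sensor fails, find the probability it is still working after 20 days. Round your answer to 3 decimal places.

0.437

The time to first failure is exponential with rate Σλ = 0.00278 + 0.00398 + 0.0106 + 0.01 + 0.00452 + 0.00952 = 0.0414.
P(min > 20) = e^(−0.0414·20) = e^(−0.828) ≈ 0.437.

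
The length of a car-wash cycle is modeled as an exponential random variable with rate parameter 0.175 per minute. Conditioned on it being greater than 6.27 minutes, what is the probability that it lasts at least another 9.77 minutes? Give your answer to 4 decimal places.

The exponential is memoryless, so the remaining time is again Exp(λ): the condition X > 6.27 is irrelevant.
P(X > 9.77) = e^(−1.7097) ≈ 0.1809.

0.1809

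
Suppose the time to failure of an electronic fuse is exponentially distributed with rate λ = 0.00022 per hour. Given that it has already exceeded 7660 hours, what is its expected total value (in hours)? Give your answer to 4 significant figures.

By memorylessness, E[X | X > 7660] = 7660 + 1/λ = 7660 + 4545.45 = 12205.5 hours.

12210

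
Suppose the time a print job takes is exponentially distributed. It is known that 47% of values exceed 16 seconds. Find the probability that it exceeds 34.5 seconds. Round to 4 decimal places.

e^(−λ·16) = 0.47 ⇒ λ = −ln(0.47)/16 = 0.0471889.
P(X > 34.5) = e^(−0.0471889·34.5) = e^(−1.628) ≈ 0.1963.

0.1963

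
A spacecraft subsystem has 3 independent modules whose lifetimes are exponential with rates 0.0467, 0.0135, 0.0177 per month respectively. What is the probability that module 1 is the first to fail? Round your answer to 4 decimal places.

The time to first failure is exponential with rate Σλ = 0.0467 + 0.0135 + 0.0177 = 0.0779.
P(module 1 first) = λ_1/Σλ = 0.0467/0.0779 ≈ 0.5995.

0.5995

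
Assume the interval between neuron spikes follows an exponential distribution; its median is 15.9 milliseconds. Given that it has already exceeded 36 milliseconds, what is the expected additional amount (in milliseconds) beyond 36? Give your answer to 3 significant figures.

22.9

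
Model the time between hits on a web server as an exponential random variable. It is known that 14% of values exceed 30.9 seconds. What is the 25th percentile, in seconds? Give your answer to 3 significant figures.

e^(−λ·30.9) = 0.14 ⇒ λ = −ln(0.14)/30.9 = 0.0636282.
25th percentile: 1 − e^(−λt) = 0.25, t = −ln(0.75)/λ = 4.52129 seconds.

4.52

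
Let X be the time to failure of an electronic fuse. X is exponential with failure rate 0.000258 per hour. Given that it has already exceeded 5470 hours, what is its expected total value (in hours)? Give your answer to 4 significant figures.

9346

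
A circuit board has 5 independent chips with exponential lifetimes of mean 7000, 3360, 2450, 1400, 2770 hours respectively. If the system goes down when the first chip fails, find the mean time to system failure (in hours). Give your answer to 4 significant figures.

519.8

The first failure time is exponential with rate Σλ_i = 1/7000 + 1/3360 + 1/2450 + 1/1400 + 1/2770 = 0.00192394 per hour.
E[min] = 1/Σλ = 1/0.00192394 = 519.768 hours.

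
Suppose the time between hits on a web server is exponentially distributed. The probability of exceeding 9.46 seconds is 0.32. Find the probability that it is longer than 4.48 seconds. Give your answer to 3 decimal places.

0.583

e^(−λ·9.46) = 0.32 ⇒ λ = −ln(0.32)/9.46 = 0.120448.
P(X > 4.48) = e^(−0.120448·4.48) = e^(−0.53961) ≈ 0.583.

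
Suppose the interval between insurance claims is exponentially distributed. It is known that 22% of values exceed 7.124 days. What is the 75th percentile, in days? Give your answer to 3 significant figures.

6.52

e^(−λ·7.124) = 0.22 ⇒ λ = −ln(0.22)/7.124 = 0.212539.
75th percentile: 1 − e^(−λt) = 0.75, t = −ln(0.25)/λ = 6.52254 days.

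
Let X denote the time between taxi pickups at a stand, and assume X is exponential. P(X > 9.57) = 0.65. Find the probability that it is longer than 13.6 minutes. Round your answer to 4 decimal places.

e^(−λ·9.57) = 0.65 ⇒ λ = −ln(0.65)/9.57 = 0.0450139.
P(X > 13.6) = e^(−0.0450139·13.6) = e^(−0.61219) ≈ 0.5422.

0.5422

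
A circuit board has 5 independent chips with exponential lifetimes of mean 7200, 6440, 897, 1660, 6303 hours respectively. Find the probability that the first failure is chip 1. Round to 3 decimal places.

0.064

Rates: λ_i = 1/mean_i → 0.000138889, 0.00015528, 0.00111483, 0.00060241, 0.000158655; Σλ = 0.00217006.
P(chip 1 first) = λ_1/Σλ = 0.000138889/0.00217006 ≈ 0.064.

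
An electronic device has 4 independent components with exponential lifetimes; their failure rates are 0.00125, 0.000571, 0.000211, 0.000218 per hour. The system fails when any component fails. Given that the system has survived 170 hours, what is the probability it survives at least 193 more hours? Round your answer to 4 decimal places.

0.6478

Time to first failure ~ Exp(Σλ) with Σλ = 0.00225.
By memorylessness, P(T > 170+193 | T > 170) = P(T > 193) = e^(−0.00225·193) ≈ 0.6478.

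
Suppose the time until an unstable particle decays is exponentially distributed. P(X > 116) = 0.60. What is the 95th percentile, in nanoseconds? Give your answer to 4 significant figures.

e^(−λ·116) = 0.60 ⇒ λ = −ln(0.60)/116 = 0.00440367.
95th percentile: 1 − e^(−λt) = 0.95, t = −ln(0.05)/λ = 680.281 nanoseconds.

680.3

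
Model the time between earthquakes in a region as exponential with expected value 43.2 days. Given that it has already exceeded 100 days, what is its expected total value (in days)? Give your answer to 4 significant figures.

The rate is λ = 1/43.2 = 0.0231481 per day.
By memorylessness, E[X | X > 100] = 100 + 1/λ = 100 + 43.2 = 143.2 days.

143.2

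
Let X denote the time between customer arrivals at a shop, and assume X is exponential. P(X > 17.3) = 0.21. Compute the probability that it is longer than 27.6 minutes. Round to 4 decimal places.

e^(−λ·17.3) = 0.21 ⇒ λ = −ln(0.21)/17.3 = 0.0902109.
P(X > 27.6) = e^(−0.0902109·27.6) = e^(−2.4898) ≈ 0.0829.

0.0829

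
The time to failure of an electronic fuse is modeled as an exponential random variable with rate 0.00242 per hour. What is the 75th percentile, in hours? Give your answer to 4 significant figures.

572.8

Set 1 − e^(−λt) = 0.75, so t = −ln(0.25)/λ = 1.3863/0.00242 ≈ 572.849 hours.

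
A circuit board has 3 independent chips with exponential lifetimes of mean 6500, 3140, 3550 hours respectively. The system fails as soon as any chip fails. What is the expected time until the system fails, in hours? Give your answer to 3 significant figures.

The first failure time is exponential with rate Σλ_i = 1/6500 + 1/3140 + 1/3550 = 0.000754008 per hour.
E[min] = 1/Σλ = 1/0.000754008 = 1326.25 hours.

1330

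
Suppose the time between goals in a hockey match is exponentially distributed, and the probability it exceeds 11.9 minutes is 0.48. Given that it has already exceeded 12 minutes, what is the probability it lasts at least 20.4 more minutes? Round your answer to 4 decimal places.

From e^(−λ·11.9) = 0.48, λ = −ln(0.48)/11.9 = 0.0616781.
Memoryless: P(X > 12+20.4 | X > 12) = P(X > 20.4) = e^(−0.0616781·20.4) ≈ 0.2842.

0.2842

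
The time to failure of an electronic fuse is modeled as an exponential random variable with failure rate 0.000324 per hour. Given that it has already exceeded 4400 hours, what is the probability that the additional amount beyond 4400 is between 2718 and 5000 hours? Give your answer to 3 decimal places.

0.217

Memoryless: the residual past 4400 is again Exp(λ).
P(2718 < residual < 5000) = e^(−λ·2718) − e^(−λ·5000) = 0.41452 − 0.19790 ≈ 0.217.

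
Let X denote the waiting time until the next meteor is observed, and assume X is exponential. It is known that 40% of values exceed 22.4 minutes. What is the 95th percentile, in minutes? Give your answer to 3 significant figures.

73.2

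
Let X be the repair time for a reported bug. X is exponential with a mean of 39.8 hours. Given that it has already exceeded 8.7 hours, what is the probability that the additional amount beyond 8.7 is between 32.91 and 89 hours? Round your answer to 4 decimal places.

The rate is λ = 1/39.8 = 0.0251256 per hour.
Memoryless: the residual past 8.7 is again Exp(λ).
P(32.91 < residual < 89) = e^(−λ·32.91) − e^(−λ·89) = 0.43741 − 0.10687 ≈ 0.3305.

0.3305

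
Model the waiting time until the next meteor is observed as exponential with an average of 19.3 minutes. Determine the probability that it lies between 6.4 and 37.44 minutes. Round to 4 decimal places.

0.5741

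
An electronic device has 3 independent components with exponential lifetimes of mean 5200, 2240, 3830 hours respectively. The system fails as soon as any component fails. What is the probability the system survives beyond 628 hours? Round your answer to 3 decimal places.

The first failure time is exponential with rate Σλ_i = 1/5200 + 1/2240 + 1/3830 = 0.000899833 per hour.
P(min > 628) = e^(−0.000899833·628) = e^(−0.5651) ≈ 0.568.

0.568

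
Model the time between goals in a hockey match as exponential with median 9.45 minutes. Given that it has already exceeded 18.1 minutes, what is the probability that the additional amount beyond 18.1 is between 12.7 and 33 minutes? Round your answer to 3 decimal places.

For an exponential, median = ln(2)/λ, so λ = ln 2 / 9.45 = 0.0733489 per minute.
Memoryless: the residual past 18.1 is again Exp(λ).
P(12.7 < residual < 33) = e^(−λ·12.7) − e^(−λ·33) = 0.39395 − 0.08888 ≈ 0.305.

0.305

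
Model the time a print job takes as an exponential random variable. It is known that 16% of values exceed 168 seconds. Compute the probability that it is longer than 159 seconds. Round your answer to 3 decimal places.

e^(−λ·168) = 0.16 ⇒ λ = −ln(0.16)/168 = 0.0109082.
P(X > 159) = e^(−0.0109082·159) = e^(−1.7344) ≈ 0.177.

0.177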